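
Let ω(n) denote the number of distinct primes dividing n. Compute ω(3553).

3553 = 11 · 323
323 = 17 · 19
3553 = 11 · 17 · 19, which has 3 distinct prime factors.

3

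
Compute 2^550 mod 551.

2^1 ≡ 2 (mod 551)
2^2 ≡ 2^2 = 4 ≡ 4 (mod 551)
2^4 ≡ 4^2 = 16 ≡ 16 (mod 551)
2^8 ≡ 16^2 = 256 ≡ 256 (mod 551)
2^16 ≡ 256^2 = 65536 ≡ 518 (mod 551)
2^32 ≡ 518^2 = 268324 ≡ 538 (mod 551)
2^64 ≡ 538^2 = 289444 ≡ 169 (mod 551)
2^128 ≡ 169^2 = 28561 ≡ 460 (mod 551)
2^256 ≡ 460^2 = 211600 ≡ 16 (mod 551)
2^512 ≡ 16^2 = 256 ≡ 256 (mod 551)
550 = 512 + 32 + 4 + 2 in binary powers of 2.
So 2^550 ≡ 256 · 538 · 16 · 4 ≡ 245 (mod 551).
Since 245 ≠ 1, base 2 is a Fermat witness: 551 is composite.

245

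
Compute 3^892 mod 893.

3^1 ≡ 3 (mod 893)
3^2 ≡ 3^2 = 9 ≡ 9 (mod 893)
3^4 ≡ 9^2 = 81 ≡ 81 (mod 893)
3^8 ≡ 81^2 = 6561 ≡ 310 (mod 893)
3^16 ≡ 310^2 = 96100 ≡ 549 (mod 893)
3^32 ≡ 549^2 = 301401 ≡ 460 (mod 893)
3^64 ≡ 460^2 = 211600 ≡ 852 (mod 893)
3^128 ≡ 852^2 = 725904 ≡ 788 (mod 893)
3^256 ≡ 788^2 = 620944 ≡ 309 (mod 893)
3^512 ≡ 309^2 = 95481 ≡ 823 (mod 893)
892 = 512 + 256 + 64 + 32 + 16 + 8 + 4 in binary powers of 2.
So 3^892 ≡ 823 · 309 · 852 · 460 · 549 · 310 · 81 ≡ 852 (mod 893).
Since 852 ≠ 1, base 3 is a Fermat witness: 893 is composite.

852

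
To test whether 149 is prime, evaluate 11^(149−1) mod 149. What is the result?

11^1 ≡ 11 (mod 149)
11^2 ≡ 11^2 = 121 ≡ 121 (mod 149)
11^4 ≡ 121^2 = 14641 ≡ 39 (mod 149)
11^8 ≡ 39^2 = 1521 ≡ 31 (mod 149)
11^16 ≡ 31^2 = 961 ≡ 67 (mod 149)
11^32 ≡ 67^2 = 4489 ≡ 19 (mod 149)
11^64 ≡ 19^2 = 361 ≡ 63 (mod 149)
11^128 ≡ 63^2 = 3969 ≡ 95 (mod 149)
148 = 128 + 16 + 4 in binary powers of 2.
So 11^148 ≡ 95 · 67 · 39 ≡ 1 (mod 149).
Since the result is 1, base 11 gives no evidence that 149 is composite.

1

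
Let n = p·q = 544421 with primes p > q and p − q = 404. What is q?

563

Since p = q + 404, we have 544421 = q(q + 404), so q² + 404q − 544421 = 0.
Discriminant: 404² + 4·544421 = 163216 + 2177684 = 2340900; √2340900 = 1530.
q = (−404 + 1530)/2 = 563, and p = q + 404 = 967.
Check: 563 · 967 = 544421.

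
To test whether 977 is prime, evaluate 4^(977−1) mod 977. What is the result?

4^1 ≡ 4 (mod 977)
4^2 ≡ 4^2 = 16 ≡ 16 (mod 977)
4^4 ≡ 16^2 = 256 ≡ 256 (mod 977)
4^8 ≡ 256^2 = 65536 ≡ 77 (mod 977)
4^16 ≡ 77^2 = 5929 ≡ 67 (mod 977)
4^32 ≡ 67^2 = 4489 ≡ 581 (mod 977)
4^64 ≡ 581^2 = 337561 ≡ 496 (mod 977)
4^128 ≡ 496^2 = 246016 ≡ 789 (mod 977)
4^256 ≡ 789^2 = 622521 ≡ 172 (mod 977)
4^512 ≡ 172^2 = 29584 ≡ 274 (mod 977)
976 = 512 + 256 + 128 + 64 + 16 in binary powers of 2.
So 4^976 ≡ 274 · 172 · 789 · 496 · 67 ≡ 1 (mod 977).
Since the result is 1, base 4 gives no evidence that 977 is composite.

1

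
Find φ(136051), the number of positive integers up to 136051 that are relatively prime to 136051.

124800

Factor: 136051 = 17 · 53 · 151.
φ(136051) = (17−1) · (53−1) · (151−1) = 16 · 52 · 150 = 124800.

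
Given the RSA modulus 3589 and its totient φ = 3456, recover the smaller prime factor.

φ(n) = (p−1)(q−1) = n − (p+q) + 1, so p + q = 3589 − 3456 + 1 = 134.
p and q are the roots of t² − 134t + 3589 = 0.
Discriminant: 134² − 4·3589 = 17956 − 14356 = 3600; √3600 = 60.
q = (134 − 60)/2 = 37, p = (134 + 60)/2 = 97.
Check: 37 · 97 = 3589.

37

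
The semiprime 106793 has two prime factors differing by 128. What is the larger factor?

Since p = q + 128, we have 106793 = q(q + 128), so q² + 128q − 106793 = 0.
Discriminant: 128² + 4·106793 = 16384 + 427172 = 443556; √443556 = 666.
q = (−128 + 666)/2 = 269, and p = q + 128 = 397.
Check: 269 · 397 = 106793.

397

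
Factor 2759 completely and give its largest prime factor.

2759 = 31 · 89
89 is prime.
So 2759 = 31 · 89; the largest prime factor is 89.

89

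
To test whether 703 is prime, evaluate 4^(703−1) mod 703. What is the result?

1

4^1 ≡ 4 (mod 703)
4^2 ≡ 4^2 = 16 ≡ 16 (mod 703)
4^4 ≡ 16^2 = 256 ≡ 256 (mod 703)
4^8 ≡ 256^2 = 65536 ≡ 157 (mod 703)
4^16 ≡ 157^2 = 24649 ≡ 44 (mod 703)
4^32 ≡ 44^2 = 1936 ≡ 530 (mod 703)
4^64 ≡ 530^2 = 280900 ≡ 403 (mod 703)
4^128 ≡ 403^2 = 162409 ≡ 16 (mod 703)
4^256 ≡ 16^2 = 256 ≡ 256 (mod 703)
4^512 ≡ 256^2 = 65536 ≡ 157 (mod 703)
702 = 512 + 128 + 32 + 16 + 8 + 4 + 2 in binary powers of 2.
So 4^702 ≡ 157 · 16 · 530 · 44 · 157 · 256 · 16 ≡ 1 (mod 703).
Since the result is 1, base 4 gives no evidence that 703 is composite.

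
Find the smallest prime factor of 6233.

23

6233 is odd.
Digit sum 14, not divisible by 3.
Ends in 3: not divisible by 5.
7: 6233 = 7·890 + 3
11: 6233 = 11·566 + 7
13: 6233 = 13·479 + 6
17: 6233 = 17·366 + 11
19: 6233 = 19·328 + 1
23: 6233 = 23·271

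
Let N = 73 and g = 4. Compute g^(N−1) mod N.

4^1 ≡ 4 (mod 73)
4^2 ≡ 4^2 = 16 ≡ 16 (mod 73)
4^4 ≡ 16^2 = 256 ≡ 37 (mod 73)
4^8 ≡ 37^2 = 1369 ≡ 55 (mod 73)
4^16 ≡ 55^2 = 3025 ≡ 32 (mod 73)
4^32 ≡ 32^2 = 1024 ≡ 2 (mod 73)
4^64 ≡ 2^2 = 4 ≡ 4 (mod 73)
72 = 64 + 8 in binary powers of 2.
So 4^72 ≡ 4 · 55 ≡ 1 (mod 73).
Since the result is 1, base 4 gives no evidence that 73 is composite.

1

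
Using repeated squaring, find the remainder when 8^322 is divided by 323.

30

8^1 ≡ 8 (mod 323)
8^2 ≡ 8^2 = 64 ≡ 64 (mod 323)
8^4 ≡ 64^2 = 4096 ≡ 220 (mod 323)
8^8 ≡ 220^2 = 48400 ≡ 273 (mod 323)
8^16 ≡ 273^2 = 74529 ≡ 239 (mod 323)
8^32 ≡ 239^2 = 57121 ≡ 273 (mod 323)
8^64 ≡ 273^2 = 74529 ≡ 239 (mod 323)
8^128 ≡ 239^2 = 57121 ≡ 273 (mod 323)
8^256 ≡ 273^2 = 74529 ≡ 239 (mod 323)
322 = 256 + 64 + 2 in binary powers of 2.
So 8^322 ≡ 239 · 239 · 64 ≡ 30 (mod 323).
Since 30 ≠ 1, base 8 is a Fermat witness: 323 is composite.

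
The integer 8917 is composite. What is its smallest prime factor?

8917 is odd.
Digit sum 25, not divisible by 3.
Ends in 7: not divisible by 5.
7: 8917 = 7·1273 + 6
11: 8917 = 11·810 + 7
13: 8917 = 13·685 + 12
17: 8917 = 17·524 + 9
19: 8917 = 19·469 + 6
23: 8917 = 23·387 + 16
29: 8917 = 29·307 + 14
31: 8917 = 31·287 + 20
37: 8917 = 37·241

37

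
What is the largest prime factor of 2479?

2479 = 37 · 67
67 is prime.
So 2479 = 37 · 67; the largest prime factor is 67.

67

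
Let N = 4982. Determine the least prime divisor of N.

4982 is even: 2 divides it.

2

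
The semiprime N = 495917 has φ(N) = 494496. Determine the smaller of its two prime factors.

613

φ(n) = (p−1)(q−1) = n − (p+q) + 1, so p + q = 495917 − 494496 + 1 = 1422.
p and q are the roots of t² − 1422t + 495917 = 0.
Discriminant: 1422² − 4·495917 = 2022084 − 1983668 = 38416; √38416 = 196.
q = (1422 − 196)/2 = 613, p = (1422 + 196)/2 = 809.
Check: 613 · 809 = 495917.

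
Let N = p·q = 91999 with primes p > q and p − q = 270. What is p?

Since p = q + 270, we have 91999 = q(q + 270), so q² + 270q − 91999 = 0.
Discriminant: 270² + 4·91999 = 72900 + 367996 = 440896; √440896 = 664.
q = (−270 + 664)/2 = 197, and p = q + 270 = 467.
Check: 197 · 467 = 91999.

467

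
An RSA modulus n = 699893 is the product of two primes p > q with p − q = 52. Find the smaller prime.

Since p = q + 52, we have 699893 = q(q + 52), so q² + 52q − 699893 = 0.
Discriminant: 52² + 4·699893 = 2704 + 2799572 = 2802276; √2802276 = 1674.
q = (−52 + 1674)/2 = 811, and p = q + 52 = 863.
Check: 811 · 863 = 699893.

811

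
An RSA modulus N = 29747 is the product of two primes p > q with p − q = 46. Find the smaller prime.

151

Since p = q + 46, we have 29747 = q(q + 46), so q² + 46q − 29747 = 0.
Discriminant: 46² + 4·29747 = 2116 + 118988 = 121104; √121104 = 348.
q = (−46 + 348)/2 = 151, and p = q + 46 = 197.
Check: 151 · 197 = 29747.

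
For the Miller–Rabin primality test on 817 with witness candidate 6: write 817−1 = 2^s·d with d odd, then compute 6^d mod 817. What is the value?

87

817 − 1 = 816 = 2^4 · 51, so d = 51.
6^1 ≡ 6 (mod 817)
6^2 ≡ 6^2 = 36 ≡ 36 (mod 817)
6^4 ≡ 36^2 = 1296 ≡ 479 (mod 817)
6^8 ≡ 479^2 = 229441 ≡ 681 (mod 817)
6^16 ≡ 681^2 = 463761 ≡ 522 (mod 817)
6^32 ≡ 522^2 = 272484 ≡ 423 (mod 817)
51 = 32 + 16 + 2 + 1 in binary powers of 2.
So 6^51 ≡ 423 · 522 · 36 · 6 ≡ 87 (mod 817).
Squaring chain: 87 → 216 → 87 → 216; never reaches −1, so base 6 is a Miller–Rabin witness that 817 is composite.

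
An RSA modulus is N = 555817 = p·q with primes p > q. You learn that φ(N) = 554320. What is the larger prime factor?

φ(n) = (p−1)(q−1) = n − (p+q) + 1, so p + q = 555817 − 554320 + 1 = 1498.
p and q are the roots of t² − 1498t + 555817 = 0.
Discriminant: 1498² − 4·555817 = 2244004 − 2223268 = 20736; √20736 = 144.
q = (1498 − 144)/2 = 677, p = (1498 + 144)/2 = 821.
Check: 677 · 821 = 555817.

821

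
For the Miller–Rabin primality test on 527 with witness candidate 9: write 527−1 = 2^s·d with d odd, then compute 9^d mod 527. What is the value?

527 − 1 = 526 = 2^1 · 263, so d = 263.
9^1 ≡ 9 (mod 527)
9^2 ≡ 9^2 = 81 ≡ 81 (mod 527)
9^4 ≡ 81^2 = 6561 ≡ 237 (mod 527)
9^8 ≡ 237^2 = 56169 ≡ 307 (mod 527)
9^16 ≡ 307^2 = 94249 ≡ 443 (mod 527)
9^32 ≡ 443^2 = 196249 ≡ 205 (mod 527)
9^64 ≡ 205^2 = 42025 ≡ 392 (mod 527)
9^128 ≡ 392^2 = 153664 ≡ 307 (mod 527)
9^256 ≡ 307^2 = 94249 ≡ 443 (mod 527)
263 = 256 + 4 + 2 + 1 in binary powers of 2.
So 9^263 ≡ 443 · 237 · 81 · 9 ≡ 121 (mod 527).
Squaring chain: 121; never reaches −1, so base 9 is a Miller–Rabin witness that 527 is composite.

121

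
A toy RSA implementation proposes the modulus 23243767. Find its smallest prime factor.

71

23243767 is odd.
Digit sum 34, not divisible by 3.
Ends in 7: not divisible by 5.
7: 23243767 = 7·3320538 + 1
11: 23243767 = 11·2113069 + 8
13: 23243767 = 13·1787982 + 1
17: 23243767 = 17·1367280 + 7
19: 23243767 = 19·1223356 + 3
23: 23243767 = 23·1010598 + 13
29: 23243767 = 29·801509 + 6
31: 23243767 = 31·749798 + 29
37: 23243767 = 37·628209 + 34
41: 23243767 = 41·566921 + 6
43: 23243767 = 43·540552 + 31
47: 23243767 = 47·494548 + 11
53: 23243767 = 53·438561 + 34
59: 23243767 = 59·393962 + 9
61: 23243767 = 61·381045 + 22
67: 23243767 = 67·346921 + 60
71: 23243767 = 71·327377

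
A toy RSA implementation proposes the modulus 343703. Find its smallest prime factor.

343703 is odd.
Digit sum 20, not divisible by 3.
Ends in 3: not divisible by 5.
7: 343703 = 7·49100 + 3
11: 343703 = 11·31245 + 8
13: 343703 = 13·26438 + 9
17: 343703 = 17·20217 + 14
19: 343703 = 19·18089 + 12
23: 343703 = 23·14943 + 14
29: 343703 = 29·11851 + 24
31: 343703 = 31·11087 + 6
37: 343703 = 37·9289 + 10
41: 343703 = 41·8383

41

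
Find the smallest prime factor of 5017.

29

5017 is odd.
Digit sum 13, not divisible by 3.
Ends in 7: not divisible by 5.
7: 5017 = 7·716 + 5
11: 5017 = 11·456 + 1
13: 5017 = 13·385 + 12
17: 5017 = 17·295 + 2
19: 5017 = 19·264 + 1
23: 5017 = 23·218 + 3
29: 5017 = 29·173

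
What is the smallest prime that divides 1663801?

1663801 is odd.
Digit sum 25, not divisible by 3.
Ends in 1: not divisible by 5.
7: 1663801 = 7·237685 + 6
11: 1663801 = 11·151254 + 7
13: 1663801 = 13·127984 + 9
17: 1663801 = 17·97870 + 11
19: 1663801 = 19·87568 + 9
23: 1663801 = 23·72339 + 4
29: 1663801 = 29·57372 + 13
31: 1663801 = 31·53671

31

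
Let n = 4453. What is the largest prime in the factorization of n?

73

4453 = 61 · 73
73 is prime.
So 4453 = 61 · 73; the largest prime factor is 73.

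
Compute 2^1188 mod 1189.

2^1 ≡ 2 (mod 1189)
2^2 ≡ 2^2 = 4 ≡ 4 (mod 1189)
2^4 ≡ 4^2 = 16 ≡ 16 (mod 1189)
2^8 ≡ 16^2 = 256 ≡ 256 (mod 1189)
2^16 ≡ 256^2 = 65536 ≡ 141 (mod 1189)
2^32 ≡ 141^2 = 19881 ≡ 857 (mod 1189)
2^64 ≡ 857^2 = 734449 ≡ 836 (mod 1189)
2^128 ≡ 836^2 = 698896 ≡ 953 (mod 1189)
2^256 ≡ 953^2 = 908209 ≡ 1002 (mod 1189)
2^512 ≡ 1002^2 = 1004004 ≡ 488 (mod 1189)
2^1024 ≡ 488^2 = 238144 ≡ 344 (mod 1189)
1188 = 1024 + 128 + 32 + 4 in binary powers of 2.
So 2^1188 ≡ 344 · 953 · 857 · 16 ≡ 297 (mod 1189).
Since 297 ≠ 1, base 2 is a Fermat witness: 1189 is composite.

297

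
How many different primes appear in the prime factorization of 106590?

106590 = 2 · 53295
53295 = 3 · 17765
17765 = 5 · 3553
3553 = 11 · 323
323 = 17 · 19
106590 = 2 · 3 · 5 · 11 · 17 · 19, which has 6 distinct prime factors.

6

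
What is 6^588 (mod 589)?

311

6^1 ≡ 6 (mod 589)
6^2 ≡ 6^2 = 36 ≡ 36 (mod 589)
6^4 ≡ 36^2 = 1296 ≡ 118 (mod 589)
6^8 ≡ 118^2 = 13924 ≡ 377 (mod 589)
6^16 ≡ 377^2 = 142129 ≡ 180 (mod 589)
6^32 ≡ 180^2 = 32400 ≡ 5 (mod 589)
6^64 ≡ 5^2 = 25 ≡ 25 (mod 589)
6^128 ≡ 25^2 = 625 ≡ 36 (mod 589)
6^256 ≡ 36^2 = 1296 ≡ 118 (mod 589)
6^512 ≡ 118^2 = 13924 ≡ 377 (mod 589)
588 = 512 + 64 + 8 + 4 in binary powers of 2.
So 6^588 ≡ 377 · 25 · 377 · 118 ≡ 311 (mod 589).
Since 311 ≠ 1, base 6 is a Fermat witness: 589 is composite.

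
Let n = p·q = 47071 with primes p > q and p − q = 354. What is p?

Since p = q + 354, we have 47071 = q(q + 354), so q² + 354q − 47071 = 0.
Discriminant: 354² + 4·47071 = 125316 + 188284 = 313600; √313600 = 560.
q = (−354 + 560)/2 = 103, and p = q + 354 = 457.
Check: 103 · 457 = 47071.

457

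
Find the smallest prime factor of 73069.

89

73069 is odd.
Digit sum 25, not divisible by 3.
Ends in 9: not divisible by 5.
7: 73069 = 7·10438 + 3
11: 73069 = 11·6642 + 7
13: 73069 = 13·5620 + 9
17: 73069 = 17·4298 + 3
19: 73069 = 19·3845 + 14
23: 73069 = 23·3176 + 21
29: 73069 = 29·2519 + 18
31: 73069 = 31·2357 + 2
37: 73069 = 37·1974 + 31
41: 73069 = 41·1782 + 7
43: 73069 = 43·1699 + 12
47: 73069 = 47·1554 + 31
53: 73069 = 53·1378 + 35
59: 73069 = 59·1238 + 27
61: 73069 = 61·1197 + 52
67: 73069 = 67·1090 + 39
71: 73069 = 71·1029 + 10
73: 73069 = 73·1000 + 69
79: 73069 = 79·924 + 73
83: 73069 = 83·880 + 29
89: 73069 = 89·821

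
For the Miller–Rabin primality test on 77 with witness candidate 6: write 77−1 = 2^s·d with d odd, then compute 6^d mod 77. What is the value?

13

77 − 1 = 76 = 2^2 · 19, so d = 19.
6^1 ≡ 6 (mod 77)
6^2 ≡ 6^2 = 36 ≡ 36 (mod 77)
6^4 ≡ 36^2 = 1296 ≡ 64 (mod 77)
6^8 ≡ 64^2 = 4096 ≡ 15 (mod 77)
6^16 ≡ 15^2 = 225 ≡ 71 (mod 77)
19 = 16 + 2 + 1 in binary powers of 2.
So 6^19 ≡ 71 · 36 · 6 ≡ 13 (mod 77).
Squaring chain: 13 → 15; never reaches −1, so base 6 is a Miller–Rabin witness that 77 is composite.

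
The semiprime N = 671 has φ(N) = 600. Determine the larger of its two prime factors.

61

φ(n) = (p−1)(q−1) = n − (p+q) + 1, so p + q = 671 − 600 + 1 = 72.
p and q are the roots of t² − 72t + 671 = 0.
Discriminant: 72² − 4·671 = 5184 − 2684 = 2500; √2500 = 50.
q = (72 − 50)/2 = 11, p = (72 + 50)/2 = 61.
Check: 11 · 61 = 671.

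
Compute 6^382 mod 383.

1

6^1 ≡ 6 (mod 383)
6^2 ≡ 6^2 = 36 ≡ 36 (mod 383)
6^4 ≡ 36^2 = 1296 ≡ 147 (mod 383)
6^8 ≡ 147^2 = 21609 ≡ 161 (mod 383)
6^16 ≡ 161^2 = 25921 ≡ 260 (mod 383)
6^32 ≡ 260^2 = 67600 ≡ 192 (mod 383)
6^64 ≡ 192^2 = 36864 ≡ 96 (mod 383)
6^128 ≡ 96^2 = 9216 ≡ 24 (mod 383)
6^256 ≡ 24^2 = 576 ≡ 193 (mod 383)
382 = 256 + 64 + 32 + 16 + 8 + 4 + 2 in binary powers of 2.
So 6^382 ≡ 193 · 96 · 192 · 260 · 161 · 147 · 36 ≡ 1 (mod 383).
Since the result is 1, base 6 gives no evidence that 383 is composite.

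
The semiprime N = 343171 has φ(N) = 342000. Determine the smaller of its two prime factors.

571

φ(n) = (p−1)(q−1) = n − (p+q) + 1, so p + q = 343171 − 342000 + 1 = 1172.
p and q are the roots of t² − 1172t + 343171 = 0.
Discriminant: 1172² − 4·343171 = 1373584 − 1372684 = 900; √900 = 30.
q = (1172 − 30)/2 = 571, p = (1172 + 30)/2 = 601.
Check: 571 · 601 = 343171.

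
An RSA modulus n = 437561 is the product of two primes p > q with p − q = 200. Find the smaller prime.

569

Since p = q + 200, we have 437561 = q(q + 200), so q² + 200q − 437561 = 0.
Discriminant: 200² + 4·437561 = 40000 + 1750244 = 1790244; √1790244 = 1338.
q = (−200 + 1338)/2 = 569, and p = q + 200 = 769.
Check: 569 · 769 = 437561.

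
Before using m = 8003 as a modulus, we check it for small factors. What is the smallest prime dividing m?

53

8003 is odd.
Digit sum 11, not divisible by 3.
Ends in 3: not divisible by 5.
7: 8003 = 7·1143 + 2
11: 8003 = 11·727 + 6
13: 8003 = 13·615 + 8
17: 8003 = 17·470 + 13
19: 8003 = 19·421 + 4
23: 8003 = 23·347 + 22
29: 8003 = 29·275 + 28
31: 8003 = 31·258 + 5
37: 8003 = 37·216 + 11
41: 8003 = 41·195 + 8
43: 8003 = 43·186 + 5
47: 8003 = 47·170 + 13
53: 8003 = 53·151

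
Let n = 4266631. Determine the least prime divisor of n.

4266631 is odd.
Digit sum 28, not divisible by 3.
Ends in 1: not divisible by 5.
7: 4266631 = 7·609518 + 5
11: 4266631 = 11·387875 + 6
13: 4266631 = 13·328202 + 5
17: 4266631 = 17·250978 + 5
19: 4266631 = 19·224559 + 10
23: 4266631 = 23·185505 + 16
29: 4266631 = 29·147125 + 6
31: 4266631 = 31·137633 + 8
37: 4266631 = 37·115314 + 13
41: 4266631 = 41·104064 + 7
43: 4266631 = 43·99223 + 42
47: 4266631 = 47·90779 + 18
53: 4266631 = 53·80502 + 25
59: 4266631 = 59·72315 + 46
61: 4266631 = 61·69944 + 47
67: 4266631 = 67·63681 + 4
71: 4266631 = 71·60093 + 28
73: 4266631 = 73·58447

73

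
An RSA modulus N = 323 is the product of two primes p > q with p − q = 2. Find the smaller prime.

17

Since p = q + 2, we have 323 = q(q + 2), so q² + 2q − 323 = 0.
Discriminant: 2² + 4·323 = 4 + 1292 = 1296; √1296 = 36.
q = (−2 + 36)/2 = 17, and p = q + 2 = 19.
Check: 17 · 19 = 323.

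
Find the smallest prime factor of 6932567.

41

6932567 is odd.
Digit sum 38, not divisible by 3.
Ends in 7: not divisible by 5.
7: 6932567 = 7·990366 + 5
11: 6932567 = 11·630233 + 4
13: 6932567 = 13·533274 + 5
17: 6932567 = 17·407798 + 1
19: 6932567 = 19·364871 + 18
23: 6932567 = 23·301415 + 22
29: 6932567 = 29·239054 + 1
31: 6932567 = 31·223631 + 6
37: 6932567 = 37·187366 + 25
41: 6932567 = 41·169087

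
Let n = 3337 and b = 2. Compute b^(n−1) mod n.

1835

2^1 ≡ 2 (mod 3337)
2^2 ≡ 2^2 = 4 ≡ 4 (mod 3337)
2^4 ≡ 4^2 = 16 ≡ 16 (mod 3337)
2^8 ≡ 16^2 = 256 ≡ 256 (mod 3337)
2^16 ≡ 256^2 = 65536 ≡ 2133 (mod 3337)
2^32 ≡ 2133^2 = 4549689 ≡ 1358 (mod 3337)
2^64 ≡ 1358^2 = 1844164 ≡ 2140 (mod 3337)
2^128 ≡ 2140^2 = 4579600 ≡ 1236 (mod 3337)
2^256 ≡ 1236^2 = 1527696 ≡ 2687 (mod 3337)
2^512 ≡ 2687^2 = 7219969 ≡ 2038 (mod 3337)
2^1024 ≡ 2038^2 = 4153444 ≡ 2216 (mod 3337)
2^2048 ≡ 2216^2 = 4910656 ≡ 1929 (mod 3337)
3336 = 2048 + 1024 + 256 + 8 in binary powers of 2.
So 2^3336 ≡ 1929 · 2216 · 2687 · 256 ≡ 1835 (mod 3337).
Since 1835 ≠ 1, base 2 is a Fermat witness: 3337 is composite.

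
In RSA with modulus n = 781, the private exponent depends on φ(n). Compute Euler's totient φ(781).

700

Factor: 781 = 11 · 71.
φ(781) = (11−1) · (71−1) = 10 · 70 = 700.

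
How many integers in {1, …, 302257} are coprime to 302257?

Factor: 302257 = 47 · 59 · 109.
φ(302257) = (47−1) · (59−1) · (109−1) = 46 · 58 · 108 = 288144.

288144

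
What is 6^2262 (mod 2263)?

6^1 ≡ 6 (mod 2263)
6^2 ≡ 6^2 = 36 ≡ 36 (mod 2263)
6^4 ≡ 36^2 = 1296 ≡ 1296 (mod 2263)
6^8 ≡ 1296^2 = 1679616 ≡ 470 (mod 2263)
6^16 ≡ 470^2 = 220900 ≡ 1389 (mod 2263)
6^32 ≡ 1389^2 = 1929321 ≡ 1245 (mod 2263)
6^64 ≡ 1245^2 = 1550025 ≡ 2133 (mod 2263)
6^128 ≡ 2133^2 = 4549689 ≡ 1059 (mod 2263)
6^256 ≡ 1059^2 = 1121481 ≡ 1296 (mod 2263)
6^512 ≡ 1296^2 = 1679616 ≡ 470 (mod 2263)
6^1024 ≡ 470^2 = 220900 ≡ 1389 (mod 2263)
6^2048 ≡ 1389^2 = 1929321 ≡ 1245 (mod 2263)
2262 = 2048 + 128 + 64 + 16 + 4 + 2 in binary powers of 2.
So 6^2262 ≡ 1245 · 1059 · 2133 · 1389 · 1296 · 36 ≡ 2109 (mod 2263).
Since 2109 ≠ 1, base 6 is a Fermat witness: 2263 is composite.

2109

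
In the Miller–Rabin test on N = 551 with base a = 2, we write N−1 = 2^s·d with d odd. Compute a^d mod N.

551 − 1 = 550 = 2^1 · 275, so d = 275.
2^1 ≡ 2 (mod 551)
2^2 ≡ 2^2 = 4 ≡ 4 (mod 551)
2^4 ≡ 4^2 = 16 ≡ 16 (mod 551)
2^8 ≡ 16^2 = 256 ≡ 256 (mod 551)
2^16 ≡ 256^2 = 65536 ≡ 518 (mod 551)
2^32 ≡ 518^2 = 268324 ≡ 538 (mod 551)
2^64 ≡ 538^2 = 289444 ≡ 169 (mod 551)
2^128 ≡ 169^2 = 28561 ≡ 460 (mod 551)
2^256 ≡ 460^2 = 211600 ≡ 16 (mod 551)
275 = 256 + 16 + 2 + 1 in binary powers of 2.
So 2^275 ≡ 16 · 518 · 4 · 2 ≡ 184 (mod 551).
Squaring chain: 184; never reaches −1, so base 2 is a Miller–Rabin witness that 551 is composite.

184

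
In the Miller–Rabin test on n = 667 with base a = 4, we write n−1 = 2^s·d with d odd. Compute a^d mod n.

667 − 1 = 666 = 2^1 · 333, so d = 333.
4^1 ≡ 4 (mod 667)
4^2 ≡ 4^2 = 16 ≡ 16 (mod 667)
4^4 ≡ 16^2 = 256 ≡ 256 (mod 667)
4^8 ≡ 256^2 = 65536 ≡ 170 (mod 667)
4^16 ≡ 170^2 = 28900 ≡ 219 (mod 667)
4^32 ≡ 219^2 = 47961 ≡ 604 (mod 667)
4^64 ≡ 604^2 = 364816 ≡ 634 (mod 667)
4^128 ≡ 634^2 = 401956 ≡ 422 (mod 667)
4^256 ≡ 422^2 = 178084 ≡ 662 (mod 667)
333 = 256 + 64 + 8 + 4 + 1 in binary powers of 2.
So 4^333 ≡ 662 · 634 · 170 · 256 · 4 ≡ 179 (mod 667).
Squaring chain: 179; never reaches −1, so base 4 is a Miller–Rabin witness that 667 is composite.

179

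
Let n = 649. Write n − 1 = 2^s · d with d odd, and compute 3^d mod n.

399

649 − 1 = 648 = 2^3 · 81, so d = 81.
3^1 ≡ 3 (mod 649)
3^2 ≡ 3^2 = 9 ≡ 9 (mod 649)
3^4 ≡ 9^2 = 81 ≡ 81 (mod 649)
3^8 ≡ 81^2 = 6561 ≡ 71 (mod 649)
3^16 ≡ 71^2 = 5041 ≡ 498 (mod 649)
3^32 ≡ 498^2 = 248004 ≡ 86 (mod 649)
3^64 ≡ 86^2 = 7396 ≡ 257 (mod 649)
81 = 64 + 16 + 1 in binary powers of 2.
So 3^81 ≡ 257 · 498 · 3 ≡ 399 (mod 649).
Squaring chain: 399 → 196 → 125; never reaches −1, so base 3 is a Miller–Rabin witness that 649 is composite.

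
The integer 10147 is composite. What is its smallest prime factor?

10147 is odd.
Digit sum 13, not divisible by 3.
Ends in 7: not divisible by 5.
7: 10147 = 7·1449 + 4
11: 10147 = 11·922 + 5
13: 10147 = 13·780 + 7
17: 10147 = 17·596 + 15
19: 10147 = 19·534 + 1
23: 10147 = 23·441 + 4
29: 10147 = 29·349 + 26
31: 10147 = 31·327 + 10
37: 10147 = 37·274 + 9
41: 10147 = 41·247 + 20
43: 10147 = 43·235 + 42
47: 10147 = 47·215 + 42
53: 10147 = 53·191 + 24
59: 10147 = 59·171 + 58
61: 10147 = 61·166 + 21
67: 10147 = 67·151 + 30
71: 10147 = 71·142 + 65
73: 10147 = 73·139

73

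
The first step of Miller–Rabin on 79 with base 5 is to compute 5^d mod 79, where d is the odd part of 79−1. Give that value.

1

79 − 1 = 78 = 2^1 · 39, so d = 39.
5^1 ≡ 5 (mod 79)
5^2 ≡ 5^2 = 25 ≡ 25 (mod 79)
5^4 ≡ 25^2 = 625 ≡ 72 (mod 79)
5^8 ≡ 72^2 = 5184 ≡ 49 (mod 79)
5^16 ≡ 49^2 = 2401 ≡ 31 (mod 79)
5^32 ≡ 31^2 = 961 ≡ 13 (mod 79)
39 = 32 + 4 + 2 + 1 in binary powers of 2.
So 5^39 ≡ 13 · 72 · 25 · 5 ≡ 1 (mod 79).
Since 5^d ≡ 1 (mod 79), base 5 does not prove 79 composite.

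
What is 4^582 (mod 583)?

4^1 ≡ 4 (mod 583)
4^2 ≡ 4^2 = 16 ≡ 16 (mod 583)
4^4 ≡ 16^2 = 256 ≡ 256 (mod 583)
4^8 ≡ 256^2 = 65536 ≡ 240 (mod 583)
4^16 ≡ 240^2 = 57600 ≡ 466 (mod 583)
4^32 ≡ 466^2 = 217156 ≡ 280 (mod 583)
4^64 ≡ 280^2 = 78400 ≡ 278 (mod 583)
4^128 ≡ 278^2 = 77284 ≡ 328 (mod 583)
4^256 ≡ 328^2 = 107584 ≡ 312 (mod 583)
4^512 ≡ 312^2 = 97344 ≡ 566 (mod 583)
582 = 512 + 64 + 4 + 2 in binary powers of 2.
So 4^582 ≡ 566 · 278 · 256 · 16 ≡ 236 (mod 583).
Since 236 ≠ 1, base 4 is a Fermat witness: 583 is composite.

236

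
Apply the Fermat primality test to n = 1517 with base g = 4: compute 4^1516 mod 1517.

1144

4^1 ≡ 4 (mod 1517)
4^2 ≡ 4^2 = 16 ≡ 16 (mod 1517)
4^4 ≡ 16^2 = 256 ≡ 256 (mod 1517)
4^8 ≡ 256^2 = 65536 ≡ 305 (mod 1517)
4^16 ≡ 305^2 = 93025 ≡ 488 (mod 1517)
4^32 ≡ 488^2 = 238144 ≡ 1492 (mod 1517)
4^64 ≡ 1492^2 = 2226064 ≡ 625 (mod 1517)
4^128 ≡ 625^2 = 390625 ≡ 756 (mod 1517)
4^256 ≡ 756^2 = 571536 ≡ 1144 (mod 1517)
4^512 ≡ 1144^2 = 1308736 ≡ 1082 (mod 1517)
4^1024 ≡ 1082^2 = 1170724 ≡ 1117 (mod 1517)
1516 = 1024 + 256 + 128 + 64 + 32 + 8 + 4 in binary powers of 2.
So 4^1516 ≡ 1117 · 1144 · 756 · 625 · 1492 · 305 · 256 ≡ 1144 (mod 1517).
Since 1144 ≠ 1, base 4 is a Fermat witness: 1517 is composite.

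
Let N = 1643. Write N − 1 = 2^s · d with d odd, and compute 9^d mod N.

1643 − 1 = 1642 = 2^1 · 821, so d = 821.
9^1 ≡ 9 (mod 1643)
9^2 ≡ 9^2 = 81 ≡ 81 (mod 1643)
9^4 ≡ 81^2 = 6561 ≡ 1632 (mod 1643)
9^8 ≡ 1632^2 = 2663424 ≡ 121 (mod 1643)
9^16 ≡ 121^2 = 14641 ≡ 1497 (mod 1643)
9^32 ≡ 1497^2 = 2241009 ≡ 1600 (mod 1643)
9^64 ≡ 1600^2 = 2560000 ≡ 206 (mod 1643)
9^128 ≡ 206^2 = 42436 ≡ 1361 (mod 1643)
9^256 ≡ 1361^2 = 1852321 ≡ 660 (mod 1643)
9^512 ≡ 660^2 = 435600 ≡ 205 (mod 1643)
821 = 512 + 256 + 32 + 16 + 4 + 1 in binary powers of 2.
So 9^821 ≡ 205 · 660 · 1600 · 1497 · 1632 · 9 ≡ 820 (mod 1643).
Squaring chain: 820; never reaches −1, so base 9 is a Miller–Rabin witness that 1643 is composite.

820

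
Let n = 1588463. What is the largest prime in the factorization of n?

1588463 = 17 · 93439
93439 = 41 · 2279
2279 = 43 · 53
53 is prime.
So 1588463 = 17 · 41 · 43 · 53; the largest prime factor is 53.

53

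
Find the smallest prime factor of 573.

3

573 is odd.
Digit sum 15, divisible by 3.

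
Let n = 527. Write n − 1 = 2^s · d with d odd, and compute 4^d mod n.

64

527 − 1 = 526 = 2^1 · 263, so d = 263.
4^1 ≡ 4 (mod 527)
4^2 ≡ 4^2 = 16 ≡ 16 (mod 527)
4^4 ≡ 16^2 = 256 ≡ 256 (mod 527)
4^8 ≡ 256^2 = 65536 ≡ 188 (mod 527)
4^16 ≡ 188^2 = 35344 ≡ 35 (mod 527)
4^32 ≡ 35^2 = 1225 ≡ 171 (mod 527)
4^64 ≡ 171^2 = 29241 ≡ 256 (mod 527)
4^128 ≡ 256^2 = 65536 ≡ 188 (mod 527)
4^256 ≡ 188^2 = 35344 ≡ 35 (mod 527)
263 = 256 + 4 + 2 + 1 in binary powers of 2.
So 4^263 ≡ 35 · 256 · 16 · 4 ≡ 64 (mod 527).
Squaring chain: 64; never reaches −1, so base 4 is a Miller–Rabin witness that 527 is composite.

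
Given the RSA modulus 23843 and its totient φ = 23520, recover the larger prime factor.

211

φ(n) = (p−1)(q−1) = n − (p+q) + 1, so p + q = 23843 − 23520 + 1 = 324.
p and q are the roots of t² − 324t + 23843 = 0.
Discriminant: 324² − 4·23843 = 104976 − 95372 = 9604; √9604 = 98.
q = (324 − 98)/2 = 113, p = (324 + 98)/2 = 211.
Check: 113 · 211 = 23843.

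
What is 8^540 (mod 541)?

1

8^1 ≡ 8 (mod 541)
8^2 ≡ 8^2 = 64 ≡ 64 (mod 541)
8^4 ≡ 64^2 = 4096 ≡ 309 (mod 541)
8^8 ≡ 309^2 = 95481 ≡ 265 (mod 541)
8^16 ≡ 265^2 = 70225 ≡ 436 (mod 541)
8^32 ≡ 436^2 = 190096 ≡ 205 (mod 541)
8^64 ≡ 205^2 = 42025 ≡ 368 (mod 541)
8^128 ≡ 368^2 = 135424 ≡ 174 (mod 541)
8^256 ≡ 174^2 = 30276 ≡ 521 (mod 541)
8^512 ≡ 521^2 = 271441 ≡ 400 (mod 541)
540 = 512 + 16 + 8 + 4 in binary powers of 2.
So 8^540 ≡ 400 · 436 · 265 · 309 ≡ 1 (mod 541).
Since the result is 1, base 8 gives no evidence that 541 is composite.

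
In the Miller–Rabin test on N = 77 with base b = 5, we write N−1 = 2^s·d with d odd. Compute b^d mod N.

75

77 − 1 = 76 = 2^2 · 19, so d = 19.
5^1 ≡ 5 (mod 77)
5^2 ≡ 5^2 = 25 ≡ 25 (mod 77)
5^4 ≡ 25^2 = 625 ≡ 9 (mod 77)
5^8 ≡ 9^2 = 81 ≡ 4 (mod 77)
5^16 ≡ 4^2 = 16 ≡ 16 (mod 77)
19 = 16 + 2 + 1 in binary powers of 2.
So 5^19 ≡ 16 · 25 · 5 ≡ 75 (mod 77).
Squaring chain: 75 → 4; never reaches −1, so base 5 is a Miller–Rabin witness that 77 is composite.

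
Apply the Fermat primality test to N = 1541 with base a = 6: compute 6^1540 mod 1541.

1243

6^1 ≡ 6 (mod 1541)
6^2 ≡ 6^2 = 36 ≡ 36 (mod 1541)
6^4 ≡ 36^2 = 1296 ≡ 1296 (mod 1541)
6^8 ≡ 1296^2 = 1679616 ≡ 1467 (mod 1541)
6^16 ≡ 1467^2 = 2152089 ≡ 853 (mod 1541)
6^32 ≡ 853^2 = 727609 ≡ 257 (mod 1541)
6^64 ≡ 257^2 = 66049 ≡ 1327 (mod 1541)
6^128 ≡ 1327^2 = 1760929 ≡ 1107 (mod 1541)
6^256 ≡ 1107^2 = 1225449 ≡ 354 (mod 1541)
6^512 ≡ 354^2 = 125316 ≡ 495 (mod 1541)
6^1024 ≡ 495^2 = 245025 ≡ 6 (mod 1541)
1540 = 1024 + 512 + 4 in binary powers of 2.
So 6^1540 ≡ 6 · 495 · 1296 ≡ 1243 (mod 1541).
Since 1243 ≠ 1, base 6 is a Fermat witness: 1541 is composite.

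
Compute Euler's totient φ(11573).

11340

Factor: 11573 = 71 · 163.
φ(11573) = (71−1) · (163−1) = 70 · 162 = 11340.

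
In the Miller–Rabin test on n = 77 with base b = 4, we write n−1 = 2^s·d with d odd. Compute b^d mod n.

77 − 1 = 76 = 2^2 · 19, so d = 19.
4^1 ≡ 4 (mod 77)
4^2 ≡ 4^2 = 16 ≡ 16 (mod 77)
4^4 ≡ 16^2 = 256 ≡ 25 (mod 77)
4^8 ≡ 25^2 = 625 ≡ 9 (mod 77)
4^16 ≡ 9^2 = 81 ≡ 4 (mod 77)
19 = 16 + 2 + 1 in binary powers of 2.
So 4^19 ≡ 4 · 16 · 4 ≡ 25 (mod 77).
Squaring chain: 25 → 9; never reaches −1, so base 4 is a Miller–Rabin witness that 77 is composite.

25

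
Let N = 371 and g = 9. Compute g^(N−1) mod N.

9^1 ≡ 9 (mod 371)
9^2 ≡ 9^2 = 81 ≡ 81 (mod 371)
9^4 ≡ 81^2 = 6561 ≡ 254 (mod 371)
9^8 ≡ 254^2 = 64516 ≡ 333 (mod 371)
9^16 ≡ 333^2 = 110889 ≡ 331 (mod 371)
9^32 ≡ 331^2 = 109561 ≡ 116 (mod 371)
9^64 ≡ 116^2 = 13456 ≡ 100 (mod 371)
9^128 ≡ 100^2 = 10000 ≡ 354 (mod 371)
9^256 ≡ 354^2 = 125316 ≡ 289 (mod 371)
370 = 256 + 64 + 32 + 16 + 2 in binary powers of 2.
So 9^370 ≡ 289 · 100 · 116 · 331 · 81 ≡ 275 (mod 371).
Since 275 ≠ 1, base 9 is a Fermat witness: 371 is composite.

275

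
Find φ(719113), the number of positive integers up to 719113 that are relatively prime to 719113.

Factor: 719113 = 29 · 137 · 181.
φ(719113) = (29−1) · (137−1) · (181−1) = 28 · 136 · 180 = 685440.

685440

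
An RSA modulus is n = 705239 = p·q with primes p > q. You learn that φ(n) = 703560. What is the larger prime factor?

859

φ(n) = (p−1)(q−1) = n − (p+q) + 1, so p + q = 705239 − 703560 + 1 = 1680.
p and q are the roots of t² − 1680t + 705239 = 0.
Discriminant: 1680² − 4·705239 = 2822400 − 2820956 = 1444; √1444 = 38.
q = (1680 − 38)/2 = 821, p = (1680 + 38)/2 = 859.
Check: 821 · 859 = 705239.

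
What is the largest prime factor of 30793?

30793 = 7 · 4399
4399 = 53 · 83
83 is prime.
So 30793 = 7 · 53 · 83; the largest prime factor is 83.

83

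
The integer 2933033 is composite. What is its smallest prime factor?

79

2933033 is odd.
Digit sum 23, not divisible by 3.
Ends in 3: not divisible by 5.
7: 2933033 = 7·419004 + 5
11: 2933033 = 11·266639 + 4
13: 2933033 = 13·225617 + 12
17: 2933033 = 17·172531 + 6
19: 2933033 = 19·154370 + 3
23: 2933033 = 23·127523 + 4
29: 2933033 = 29·101139 + 2
31: 2933033 = 31·94613 + 30
37: 2933033 = 37·79271 + 6
41: 2933033 = 41·71537 + 16
43: 2933033 = 43·68210 + 3
47: 2933033 = 47·62404 + 45
53: 2933033 = 53·55340 + 13
59: 2933033 = 59·49712 + 25
61: 2933033 = 61·48082 + 31
67: 2933033 = 67·43776 + 41
71: 2933033 = 71·41310 + 23
73: 2933033 = 73·40178 + 39
79: 2933033 = 79·37127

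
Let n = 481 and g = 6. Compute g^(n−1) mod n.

6^1 ≡ 6 (mod 481)
6^2 ≡ 6^2 = 36 ≡ 36 (mod 481)
6^4 ≡ 36^2 = 1296 ≡ 334 (mod 481)
6^8 ≡ 334^2 = 111556 ≡ 445 (mod 481)
6^16 ≡ 445^2 = 198025 ≡ 334 (mod 481)
6^32 ≡ 334^2 = 111556 ≡ 445 (mod 481)
6^64 ≡ 445^2 = 198025 ≡ 334 (mod 481)
6^128 ≡ 334^2 = 111556 ≡ 445 (mod 481)
6^256 ≡ 445^2 = 198025 ≡ 334 (mod 481)
480 = 256 + 128 + 64 + 32 in binary powers of 2.
So 6^480 ≡ 334 · 445 · 334 · 445 ≡ 1 (mod 481).
Since the result is 1, base 6 gives no evidence that 481 is composite.

1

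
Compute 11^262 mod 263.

11^1 ≡ 11 (mod 263)
11^2 ≡ 11^2 = 121 ≡ 121 (mod 263)
11^4 ≡ 121^2 = 14641 ≡ 176 (mod 263)
11^8 ≡ 176^2 = 30976 ≡ 205 (mod 263)
11^16 ≡ 205^2 = 42025 ≡ 208 (mod 263)
11^32 ≡ 208^2 = 43264 ≡ 132 (mod 263)
11^64 ≡ 132^2 = 17424 ≡ 66 (mod 263)
11^128 ≡ 66^2 = 4356 ≡ 148 (mod 263)
11^256 ≡ 148^2 = 21904 ≡ 75 (mod 263)
262 = 256 + 4 + 2 in binary powers of 2.
So 11^262 ≡ 75 · 176 · 121 ≡ 1 (mod 263).
Since the result is 1, base 11 gives no evidence that 263 is composite.

1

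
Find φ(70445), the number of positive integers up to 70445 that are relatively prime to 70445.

Factor: 70445 = 5 · 73 · 193.
φ(70445) = (5−1) · (73−1) · (193−1) = 4 · 72 · 192 = 55296.

55296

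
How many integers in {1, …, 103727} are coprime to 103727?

Factor: 103727 = 13 · 79 · 101.
φ(103727) = (13−1) · (79−1) · (101−1) = 12 · 78 · 100 = 93600.

93600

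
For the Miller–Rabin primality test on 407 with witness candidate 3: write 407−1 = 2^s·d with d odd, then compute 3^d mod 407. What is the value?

280

407 − 1 = 406 = 2^1 · 203, so d = 203.
3^1 ≡ 3 (mod 407)
3^2 ≡ 3^2 = 9 ≡ 9 (mod 407)
3^4 ≡ 9^2 = 81 ≡ 81 (mod 407)
3^8 ≡ 81^2 = 6561 ≡ 49 (mod 407)
3^16 ≡ 49^2 = 2401 ≡ 366 (mod 407)
3^32 ≡ 366^2 = 133956 ≡ 53 (mod 407)
3^64 ≡ 53^2 = 2809 ≡ 367 (mod 407)
3^128 ≡ 367^2 = 134689 ≡ 379 (mod 407)
203 = 128 + 64 + 8 + 2 + 1 in binary powers of 2.
So 3^203 ≡ 379 · 367 · 49 · 9 · 3 ≡ 280 (mod 407).
Squaring chain: 280; never reaches −1, so base 3 is a Miller–Rabin witness that 407 is composite.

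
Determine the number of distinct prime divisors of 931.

931 = 7^2 · 19
931 = 7^2 · 19, which has 2 distinct prime factors.

2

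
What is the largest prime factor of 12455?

12455 = 5 · 2491
2491 = 47 · 53
53 is prime.
So 12455 = 5 · 47 · 53; the largest prime factor is 53.

53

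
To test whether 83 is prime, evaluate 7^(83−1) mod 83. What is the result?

7^1 ≡ 7 (mod 83)
7^2 ≡ 7^2 = 49 ≡ 49 (mod 83)
7^4 ≡ 49^2 = 2401 ≡ 77 (mod 83)
7^8 ≡ 77^2 = 5929 ≡ 36 (mod 83)
7^16 ≡ 36^2 = 1296 ≡ 51 (mod 83)
7^32 ≡ 51^2 = 2601 ≡ 28 (mod 83)
7^64 ≡ 28^2 = 784 ≡ 37 (mod 83)
82 = 64 + 16 + 2 in binary powers of 2.
So 7^82 ≡ 37 · 51 · 49 ≡ 1 (mod 83).
Since the result is 1, base 7 gives no evidence that 83 is composite.

1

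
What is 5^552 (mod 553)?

5^1 ≡ 5 (mod 553)
5^2 ≡ 5^2 = 25 ≡ 25 (mod 553)
5^4 ≡ 25^2 = 625 ≡ 72 (mod 553)
5^8 ≡ 72^2 = 5184 ≡ 207 (mod 553)
5^16 ≡ 207^2 = 42849 ≡ 268 (mod 553)
5^32 ≡ 268^2 = 71824 ≡ 487 (mod 553)
5^64 ≡ 487^2 = 237169 ≡ 485 (mod 553)
5^128 ≡ 485^2 = 235225 ≡ 200 (mod 553)
5^256 ≡ 200^2 = 40000 ≡ 184 (mod 553)
5^512 ≡ 184^2 = 33856 ≡ 123 (mod 553)
552 = 512 + 32 + 8 in binary powers of 2.
So 5^552 ≡ 123 · 487 · 207 ≡ 141 (mod 553).
Since 141 ≠ 1, base 5 is a Fermat witness: 553 is composite.

141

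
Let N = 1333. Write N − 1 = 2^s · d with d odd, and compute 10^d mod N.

907

1333 − 1 = 1332 = 2^2 · 333, so d = 333.
10^1 ≡ 10 (mod 1333)
10^2 ≡ 10^2 = 100 ≡ 100 (mod 1333)
10^4 ≡ 100^2 = 10000 ≡ 669 (mod 1333)
10^8 ≡ 669^2 = 447561 ≡ 1006 (mod 1333)
10^16 ≡ 1006^2 = 1012036 ≡ 289 (mod 1333)
10^32 ≡ 289^2 = 83521 ≡ 875 (mod 1333)
10^64 ≡ 875^2 = 765625 ≡ 483 (mod 1333)
10^128 ≡ 483^2 = 233289 ≡ 14 (mod 1333)
10^256 ≡ 14^2 = 196 ≡ 196 (mod 1333)
333 = 256 + 64 + 8 + 4 + 1 in binary powers of 2.
So 10^333 ≡ 196 · 483 · 1006 · 669 · 10 ≡ 907 (mod 1333).
Squaring chain: 907 → 188; never reaches −1, so base 10 is a Miller–Rabin witness that 1333 is composite.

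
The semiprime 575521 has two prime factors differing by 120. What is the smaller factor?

701

Since p = q + 120, we have 575521 = q(q + 120), so q² + 120q − 575521 = 0.
Discriminant: 120² + 4·575521 = 14400 + 2302084 = 2316484; √2316484 = 1522.
q = (−120 + 1522)/2 = 701, and p = q + 120 = 821.
Check: 701 · 821 = 575521.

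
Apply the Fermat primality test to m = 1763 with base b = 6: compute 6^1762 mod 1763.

6^1 ≡ 6 (mod 1763)
6^2 ≡ 6^2 = 36 ≡ 36 (mod 1763)
6^4 ≡ 36^2 = 1296 ≡ 1296 (mod 1763)
6^8 ≡ 1296^2 = 1679616 ≡ 1240 (mod 1763)
6^16 ≡ 1240^2 = 1537600 ≡ 264 (mod 1763)
6^32 ≡ 264^2 = 69696 ≡ 939 (mod 1763)
6^64 ≡ 939^2 = 881721 ≡ 221 (mod 1763)
6^128 ≡ 221^2 = 48841 ≡ 1240 (mod 1763)
6^256 ≡ 1240^2 = 1537600 ≡ 264 (mod 1763)
6^512 ≡ 264^2 = 69696 ≡ 939 (mod 1763)
6^1024 ≡ 939^2 = 881721 ≡ 221 (mod 1763)
1762 = 1024 + 512 + 128 + 64 + 32 + 2 in binary powers of 2.
So 6^1762 ≡ 221 · 939 · 1240 · 221 · 939 · 36 ≡ 651 (mod 1763).
Since 651 ≠ 1, base 6 is a Fermat witness: 1763 is composite.

651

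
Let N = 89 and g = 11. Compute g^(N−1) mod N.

1

11^1 ≡ 11 (mod 89)
11^2 ≡ 11^2 = 121 ≡ 32 (mod 89)
11^4 ≡ 32^2 = 1024 ≡ 45 (mod 89)
11^8 ≡ 45^2 = 2025 ≡ 67 (mod 89)
11^16 ≡ 67^2 = 4489 ≡ 39 (mod 89)
11^32 ≡ 39^2 = 1521 ≡ 8 (mod 89)
11^64 ≡ 8^2 = 64 ≡ 64 (mod 89)
88 = 64 + 16 + 8 in binary powers of 2.
So 11^88 ≡ 64 · 39 · 67 ≡ 1 (mod 89).
Since the result is 1, base 11 gives no evidence that 89 is composite.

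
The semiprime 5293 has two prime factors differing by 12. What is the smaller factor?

67

Since p = q + 12, we have 5293 = q(q + 12), so q² + 12q − 5293 = 0.
Discriminant: 12² + 4·5293 = 144 + 21172 = 21316; √21316 = 146.
q = (−12 + 146)/2 = 67, and p = q + 12 = 79.
Check: 67 · 79 = 5293.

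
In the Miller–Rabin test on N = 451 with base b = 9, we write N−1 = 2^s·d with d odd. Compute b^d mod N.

451 − 1 = 450 = 2^1 · 225, so d = 225.
9^1 ≡ 9 (mod 451)
9^2 ≡ 9^2 = 81 ≡ 81 (mod 451)
9^4 ≡ 81^2 = 6561 ≡ 247 (mod 451)
9^8 ≡ 247^2 = 61009 ≡ 124 (mod 451)
9^16 ≡ 124^2 = 15376 ≡ 42 (mod 451)
9^32 ≡ 42^2 = 1764 ≡ 411 (mod 451)
9^64 ≡ 411^2 = 168921 ≡ 247 (mod 451)
9^128 ≡ 247^2 = 61009 ≡ 124 (mod 451)
225 = 128 + 64 + 32 + 1 in binary powers of 2.
So 9^225 ≡ 124 · 247 · 411 · 9 ≡ 419 (mod 451).
Squaring chain: 419; never reaches −1, so base 9 is a Miller–Rabin witness that 451 is composite.

419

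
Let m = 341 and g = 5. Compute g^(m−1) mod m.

67

5^1 ≡ 5 (mod 341)
5^2 ≡ 5^2 = 25 ≡ 25 (mod 341)
5^4 ≡ 25^2 = 625 ≡ 284 (mod 341)
5^8 ≡ 284^2 = 80656 ≡ 180 (mod 341)
5^16 ≡ 180^2 = 32400 ≡ 5 (mod 341)
5^32 ≡ 5^2 = 25 ≡ 25 (mod 341)
5^64 ≡ 25^2 = 625 ≡ 284 (mod 341)
5^128 ≡ 284^2 = 80656 ≡ 180 (mod 341)
5^256 ≡ 180^2 = 32400 ≡ 5 (mod 341)
340 = 256 + 64 + 16 + 4 in binary powers of 2.
So 5^340 ≡ 5 · 284 · 5 · 284 ≡ 67 (mod 341).
Since 67 ≠ 1, base 5 is a Fermat witness: 341 is composite.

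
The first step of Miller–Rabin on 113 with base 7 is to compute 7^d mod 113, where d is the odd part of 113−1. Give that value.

112

113 − 1 = 112 = 2^4 · 7, so d = 7.
7^1 ≡ 7 (mod 113)
7^2 ≡ 7^2 = 49 ≡ 49 (mod 113)
7^4 ≡ 49^2 = 2401 ≡ 28 (mod 113)
7 = 4 + 2 + 1 in binary powers of 2.
So 7^7 ≡ 28 · 49 · 7 ≡ 112 (mod 113).
Since 7^d ≡ 112 (mod 113), base 7 does not prove 113 composite.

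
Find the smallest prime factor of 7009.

43

7009 is odd.
Digit sum 16, not divisible by 3.
Ends in 9: not divisible by 5.
7: 7009 = 7·1001 + 2
11: 7009 = 11·637 + 2
13: 7009 = 13·539 + 2
17: 7009 = 17·412 + 5
19: 7009 = 19·368 + 17
23: 7009 = 23·304 + 17
29: 7009 = 29·241 + 20
31: 7009 = 31·226 + 3
37: 7009 = 37·189 + 16
41: 7009 = 41·170 + 39
43: 7009 = 43·163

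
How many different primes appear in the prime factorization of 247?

2

247 = 13 · 19
247 = 13 · 19, which has 2 distinct prime factors.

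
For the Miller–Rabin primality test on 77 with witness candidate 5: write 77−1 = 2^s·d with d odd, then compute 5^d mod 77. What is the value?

75

77 − 1 = 76 = 2^2 · 19, so d = 19.
5^1 ≡ 5 (mod 77)
5^2 ≡ 5^2 = 25 ≡ 25 (mod 77)
5^4 ≡ 25^2 = 625 ≡ 9 (mod 77)
5^8 ≡ 9^2 = 81 ≡ 4 (mod 77)
5^16 ≡ 4^2 = 16 ≡ 16 (mod 77)
19 = 16 + 2 + 1 in binary powers of 2.
So 5^19 ≡ 16 · 25 · 5 ≡ 75 (mod 77).
Squaring chain: 75 → 4; never reaches −1, so base 5 is a Miller–Rabin witness that 77 is composite.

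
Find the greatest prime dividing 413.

413 = 7 · 59
59 is prime.
So 413 = 7 · 59; the largest prime factor is 59.

59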